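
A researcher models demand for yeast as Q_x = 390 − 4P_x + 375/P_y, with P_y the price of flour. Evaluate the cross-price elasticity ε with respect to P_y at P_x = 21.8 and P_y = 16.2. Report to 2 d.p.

At P_x = 21.8 and P_y = 16.2: Q_x = 325.948.
∂Q_x/∂P_y = −375/P_y² = -1.4289.
ε = (∂Q_x/∂P_y)(P_y/Q_x) = -1.4289 × (16.2/325.948) ≈ -0.07.

-0.07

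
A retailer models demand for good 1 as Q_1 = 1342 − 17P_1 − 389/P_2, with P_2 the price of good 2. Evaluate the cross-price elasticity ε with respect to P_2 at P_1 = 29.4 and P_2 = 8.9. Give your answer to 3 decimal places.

At P_1 = 29.4 and P_2 = 8.9: Q_1 = 798.492.
∂Q_1/∂P_2 = 389/P_2² = 4.9110.
ε = (∂Q_1/∂P_2)(P_2/Q_1) = 4.9110 × (8.9/798.492) ≈ 0.055.

0.055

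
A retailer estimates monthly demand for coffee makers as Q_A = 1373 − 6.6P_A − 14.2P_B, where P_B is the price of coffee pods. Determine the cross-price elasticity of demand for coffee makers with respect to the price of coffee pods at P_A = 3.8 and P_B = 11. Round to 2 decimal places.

-0.13

At P_A = 3.8 and P_B = 11: Q_A = 1191.72.
∂Q_A/∂P_B = -14.2.
ε = (∂Q_A/∂P_B)(P_B/Q_A) = -14.2 × (11/1191.72) ≈ -0.13.
Since ε < 0, coffee makers and coffee pods are complements.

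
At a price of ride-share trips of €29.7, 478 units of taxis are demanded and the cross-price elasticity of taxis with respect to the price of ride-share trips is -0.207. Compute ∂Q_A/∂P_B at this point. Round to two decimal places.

-3.33

ε = (∂Q_A/∂P_B)·(P_B/Q_A) ⇒ ∂Q_A/∂P_B = ε·Q_A/P_B = -0.207 × 478/29.7 ≈ -3.33.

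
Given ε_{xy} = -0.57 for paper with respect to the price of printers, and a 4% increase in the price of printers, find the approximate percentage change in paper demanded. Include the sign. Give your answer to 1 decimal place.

-2.3%

%ΔQ ≈ ε × %ΔP of printers = -0.57 × (4%) = -2.3%.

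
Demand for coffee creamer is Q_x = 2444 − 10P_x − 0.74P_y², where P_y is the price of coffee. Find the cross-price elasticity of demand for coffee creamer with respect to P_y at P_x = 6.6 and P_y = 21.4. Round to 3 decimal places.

At P_x = 6.6 and P_y = 21.4: Q_x = 2039.110.
∂Q_x/∂P_y = -1.48P_y = -1.48(21.4) = -31.6720.
ε = (∂Q_x/∂P_y)(P_y/Q_x) = -31.6720 × (21.4/2039.110) ≈ -0.332.
ε < 0: complements.

-0.332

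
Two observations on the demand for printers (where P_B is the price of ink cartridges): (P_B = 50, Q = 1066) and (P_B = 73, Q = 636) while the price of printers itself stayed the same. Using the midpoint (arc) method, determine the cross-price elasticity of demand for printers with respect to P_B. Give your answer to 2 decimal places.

-1.35

ΔQ_A = 636 − 1066 = -430; ΔP_B = 73 − 50 = 23.
Midpoints: Q̄_A = 851.0, P̄_B = 61.50.
ε = (ΔQ_A/Q̄_A)/(ΔP_B/P̄_B) = (-430/851.0)/(23/61.50) ≈ -1.35.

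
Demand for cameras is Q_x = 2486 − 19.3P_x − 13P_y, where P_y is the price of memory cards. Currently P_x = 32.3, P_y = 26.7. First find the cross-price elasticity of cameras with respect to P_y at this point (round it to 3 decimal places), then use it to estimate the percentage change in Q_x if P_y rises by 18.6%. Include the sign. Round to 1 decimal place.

-4.3%

At P_x = 32.3, P_y = 26.7: Q_x = 1515.51.
∂Q_x/∂P_y = -13.
ε = (∂Q_x/∂P_y)(P_y/Q_x) = -13.0000 × 26.7/1515.51 ≈ -0.229.
%ΔQ_x ≈ ε × %ΔP_y = -0.229 × (18.6%) = -4.3%.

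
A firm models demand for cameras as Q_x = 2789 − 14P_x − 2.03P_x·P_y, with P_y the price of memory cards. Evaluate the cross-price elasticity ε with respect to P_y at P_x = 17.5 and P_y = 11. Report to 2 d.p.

-0.18

At P_x = 17.5 and P_y = 11: Q_x = 2153.225.
∂Q_x/∂P_y = -2.03P_x = -2.03(17.5) = -35.5250.
ε = (∂Q_x/∂P_y)(P_y/Q_x) = -35.5250 × (11/2153.225) ≈ -0.18.
ε < 0: complements.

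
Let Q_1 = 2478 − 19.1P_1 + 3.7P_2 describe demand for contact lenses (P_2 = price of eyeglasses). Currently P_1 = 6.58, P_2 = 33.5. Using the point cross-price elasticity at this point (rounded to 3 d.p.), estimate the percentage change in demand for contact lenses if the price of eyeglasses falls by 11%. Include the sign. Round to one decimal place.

At P_1 = 6.58, P_2 = 33.5: Q_1 = 2476.272.
∂Q_1/∂P_2 = 3.7.
ε = (∂Q_1/∂P_2)(P_2/Q_1) = 3.7000 × 33.5/2476.272 ≈ 0.050.
%ΔQ_1 ≈ ε × %ΔP_2 = 0.050 × (-11%) = -0.6%.

-0.6%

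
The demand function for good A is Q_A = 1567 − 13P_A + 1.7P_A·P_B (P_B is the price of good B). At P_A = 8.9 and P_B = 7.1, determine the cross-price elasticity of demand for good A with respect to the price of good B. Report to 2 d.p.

At P_A = 8.9 and P_B = 7.1: Q_A = 1558.723.
∂Q_A/∂P_B = 1.7P_A = 1.7(8.9) = 15.1300.
ε = (∂Q_A/∂P_B)(P_B/Q_A) = 15.1300 × (7.1/1558.723) ≈ 0.07.
ε > 0: substitutes.

0.07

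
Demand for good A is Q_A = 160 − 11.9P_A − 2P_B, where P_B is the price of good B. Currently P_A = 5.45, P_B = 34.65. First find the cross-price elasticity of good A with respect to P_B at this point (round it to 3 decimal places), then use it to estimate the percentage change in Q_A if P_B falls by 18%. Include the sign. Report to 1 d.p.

At P_A = 5.45, P_B = 34.65: Q_A = 25.845.
∂Q_A/∂P_B = -2.
ε = (∂Q_A/∂P_B)(P_B/Q_A) = -2.0000 × 34.65/25.845 ≈ -2.681.
%ΔQ_A ≈ ε × %ΔP_B = -2.681 × (-18%) = 48.3%.

48.3%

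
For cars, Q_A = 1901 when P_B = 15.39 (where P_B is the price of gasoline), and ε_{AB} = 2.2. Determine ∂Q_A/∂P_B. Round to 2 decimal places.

271.75

ε = (∂Q_A/∂P_B)·(P_B/Q_A) ⇒ ∂Q_A/∂P_B = ε·Q_A/P_B = 2.2 × 1901/15.39 ≈ 271.75.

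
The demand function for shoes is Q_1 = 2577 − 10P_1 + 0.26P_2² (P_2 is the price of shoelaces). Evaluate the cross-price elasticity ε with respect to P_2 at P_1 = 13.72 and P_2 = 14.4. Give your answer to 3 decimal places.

At P_1 = 13.72 and P_2 = 14.4: Q_1 = 2493.714.
∂Q_1/∂P_2 = 0.52P_2 = 0.52(14.4) = 7.4880.
ε = (∂Q_1/∂P_2)(P_2/Q_1) = 7.4880 × (14.4/2493.714) ≈ 0.043.

0.043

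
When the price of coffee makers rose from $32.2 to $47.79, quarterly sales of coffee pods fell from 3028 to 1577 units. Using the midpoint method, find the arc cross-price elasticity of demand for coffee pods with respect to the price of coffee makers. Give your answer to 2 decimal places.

ΔQ_A = 1577 − 3028 = -1451; ΔP_B = 47.79 − 32.2 = 15.59.
Midpoints: Q̄_A = 2302.5, P̄_B = 40.00.
ε = (ΔQ_A/Q̄_A)/(ΔP_B/P̄_B) = (-1451/2302.5)/(15.59/40.00) ≈ -1.62.
ε < 0: coffee pods and coffee makers are complements.

-1.62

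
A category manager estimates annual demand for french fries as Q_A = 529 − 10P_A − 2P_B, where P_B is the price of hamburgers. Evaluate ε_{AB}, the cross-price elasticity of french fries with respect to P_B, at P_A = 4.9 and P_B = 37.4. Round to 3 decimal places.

At P_A = 4.9 and P_B = 37.4: Q_A = 405.2.
∂Q_A/∂P_B = -2.
ε = (∂Q_A/∂P_B)(P_B/Q_A) = -2 × (37.4/405.2) ≈ -0.185.

-0.185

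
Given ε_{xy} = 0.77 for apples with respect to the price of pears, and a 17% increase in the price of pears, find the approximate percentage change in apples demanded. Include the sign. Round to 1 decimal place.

%ΔQ ≈ ε × %ΔP of pears = 0.77 × (17%) = 13.1%.
Demand for apples rises by about 13.1%.

13.1%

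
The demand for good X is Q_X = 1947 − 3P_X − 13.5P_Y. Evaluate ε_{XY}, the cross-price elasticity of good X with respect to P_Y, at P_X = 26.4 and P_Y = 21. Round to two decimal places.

At P_X = 26.4 and P_Y = 21: Q_X = 1584.3.
∂Q_X/∂P_Y = -13.5.
ε = (∂Q_X/∂P_Y)(P_Y/Q_X) = -13.5 × (21/1584.3) ≈ -0.18.

-0.18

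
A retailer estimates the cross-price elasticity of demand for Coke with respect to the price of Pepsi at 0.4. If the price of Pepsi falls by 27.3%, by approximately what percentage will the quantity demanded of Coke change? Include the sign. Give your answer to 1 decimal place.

%ΔQ ≈ ε × %ΔP of Pepsi = 0.4 × (-27.3%) = -10.9%.
Demand for Coke falls by about 10.9%.

-10.9%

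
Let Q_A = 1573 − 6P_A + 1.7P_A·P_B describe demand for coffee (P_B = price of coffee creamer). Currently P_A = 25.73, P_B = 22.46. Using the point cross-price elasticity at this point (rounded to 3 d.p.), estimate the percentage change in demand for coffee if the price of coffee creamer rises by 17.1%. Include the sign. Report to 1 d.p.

At P_A = 25.73, P_B = 22.46: Q_A = 2401.043.
∂Q_A/∂P_B = 1.7P_A = 43.7410.
ε = (∂Q_A/∂P_B)(P_B/Q_A) = 43.7410 × 22.46/2401.043 ≈ 0.409.
%ΔQ_A ≈ ε × %ΔP_B = 0.409 × (17.1%) = 7.0%.

7.0%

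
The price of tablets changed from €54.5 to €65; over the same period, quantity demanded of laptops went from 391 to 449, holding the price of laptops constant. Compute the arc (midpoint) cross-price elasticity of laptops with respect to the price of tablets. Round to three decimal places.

0.786

ΔQ_A = 449 − 391 = 58; ΔP_B = 65 − 54.5 = 10.5.
Midpoints: Q̄_A = 420.0, P̄_B = 59.75.
ε = (ΔQ_A/Q̄_A)/(ΔP_B/P̄_B) = (58/420.0)/(10.5/59.75) ≈ 0.786.
ε > 0: laptops and tablets are substitutes.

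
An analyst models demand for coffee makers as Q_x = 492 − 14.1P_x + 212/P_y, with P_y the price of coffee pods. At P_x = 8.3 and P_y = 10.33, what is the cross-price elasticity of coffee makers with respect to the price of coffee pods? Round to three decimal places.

At P_x = 8.3 and P_y = 10.33: Q_x = 395.493.
∂Q_x/∂P_y = −212/P_y² = -1.9867.
ε = (∂Q_x/∂P_y)(P_y/Q_x) = -1.9867 × (10.33/395.493) ≈ -0.052.
ε < 0: complements.

-0.052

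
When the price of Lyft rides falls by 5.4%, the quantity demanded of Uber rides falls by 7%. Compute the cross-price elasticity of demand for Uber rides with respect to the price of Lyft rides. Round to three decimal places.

ε = (%ΔQ of Uber rides) / (%ΔP of Lyft rides) = (-7%) / (-5.4%) ≈ 1.296.
Positive cross-price elasticity: substitutes.

1.296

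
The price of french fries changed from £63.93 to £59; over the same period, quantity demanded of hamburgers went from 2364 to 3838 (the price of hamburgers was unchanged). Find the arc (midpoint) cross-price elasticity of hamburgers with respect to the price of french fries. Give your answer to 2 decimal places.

ΔQ_A = 3838 − 2364 = 1474; ΔP_B = 59 − 63.93 = -4.93.
Midpoints: Q̄_A = 3101.0, P̄_B = 61.47.
ε = (ΔQ_A/Q̄_A)/(ΔP_B/P̄_B) = (1474/3101.0)/(-4.93/61.47) ≈ -5.93.
ε < 0: hamburgers and french fries are complements.

-5.93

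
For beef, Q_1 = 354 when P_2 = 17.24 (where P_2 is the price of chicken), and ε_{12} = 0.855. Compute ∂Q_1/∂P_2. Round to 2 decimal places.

17.56

ε = (∂Q_1/∂P_2)·(P_2/Q_1) ⇒ ∂Q_1/∂P_2 = ε·Q_1/P_2 = 0.855 × 354/17.24 ≈ 17.56.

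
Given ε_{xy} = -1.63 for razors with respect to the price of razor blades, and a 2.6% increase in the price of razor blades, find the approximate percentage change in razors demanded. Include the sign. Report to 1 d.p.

%ΔQ ≈ ε × %ΔP of razor blades = -1.63 × (2.6%) = -4.2%.
Demand for razors falls by about 4.2%.

-4.2%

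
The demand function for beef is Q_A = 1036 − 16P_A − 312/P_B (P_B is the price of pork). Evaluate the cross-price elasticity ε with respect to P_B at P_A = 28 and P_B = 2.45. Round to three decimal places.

0.276

At P_A = 28 and P_B = 2.45: Q_A = 460.653.
∂Q_A/∂P_B = 312/P_B² = 51.9783.
ε = (∂Q_A/∂P_B)(P_B/Q_A) = 51.9783 × (2.45/460.653) ≈ 0.276.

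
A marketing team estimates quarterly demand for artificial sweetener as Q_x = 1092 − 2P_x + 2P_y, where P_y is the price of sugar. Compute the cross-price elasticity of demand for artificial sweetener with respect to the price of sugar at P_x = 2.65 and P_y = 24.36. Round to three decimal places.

0.043

At P_x = 2.65 and P_y = 24.36: Q_x = 1135.42.
∂Q_x/∂P_y = 2.
ε = (∂Q_x/∂P_y)(P_y/Q_x) = 2 × (24.36/1135.42) ≈ 0.043.
Since ε > 0, artificial sweetener and sugar are substitutes.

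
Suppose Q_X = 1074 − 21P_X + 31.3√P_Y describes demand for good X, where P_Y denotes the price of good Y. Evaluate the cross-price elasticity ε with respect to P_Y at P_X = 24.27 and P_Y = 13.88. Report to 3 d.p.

At P_X = 24.27 and P_Y = 13.88: Q_X = 680.941.
∂Q_X/∂P_Y = 31.3/(2√P_Y) = 31.3/(2√13.88) = 4.2007.
ε = (∂Q_X/∂P_Y)(P_Y/Q_X) = 4.2007 × (13.88/680.941) ≈ 0.086.
ε > 0: substitutes.

0.086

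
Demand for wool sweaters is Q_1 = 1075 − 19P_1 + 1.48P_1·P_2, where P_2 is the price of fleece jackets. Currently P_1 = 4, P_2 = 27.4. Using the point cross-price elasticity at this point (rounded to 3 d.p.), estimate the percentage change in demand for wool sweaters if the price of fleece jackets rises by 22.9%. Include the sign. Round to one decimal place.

3.2%

At P_1 = 4, P_2 = 27.4: Q_1 = 1161.208.
∂Q_1/∂P_2 = 1.48P_1 = 5.9200.
ε = (∂Q_1/∂P_2)(P_2/Q_1) = 5.9200 × 27.4/1161.208 ≈ 0.140.
%ΔQ_1 ≈ ε × %ΔP_2 = 0.140 × (22.9%) = 3.2%.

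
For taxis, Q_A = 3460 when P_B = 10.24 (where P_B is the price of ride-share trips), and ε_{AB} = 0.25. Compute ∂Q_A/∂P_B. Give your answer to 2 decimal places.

84.47

ε = (∂Q_A/∂P_B)·(P_B/Q_A) ⇒ ∂Q_A/∂P_B = ε·Q_A/P_B = 0.25 × 3460/10.24 ≈ 84.47.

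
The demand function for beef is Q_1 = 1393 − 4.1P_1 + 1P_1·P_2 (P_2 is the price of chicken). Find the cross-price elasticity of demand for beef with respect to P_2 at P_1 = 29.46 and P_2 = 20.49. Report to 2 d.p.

0.32

At P_1 = 29.46 and P_2 = 20.49: Q_1 = 1875.849.
∂Q_1/∂P_2 = 1P_1 = 1(29.46) = 29.4600.
ε = (∂Q_1/∂P_2)(P_2/Q_1) = 29.4600 × (20.49/1875.849) ≈ 0.32.
ε > 0: substitutes.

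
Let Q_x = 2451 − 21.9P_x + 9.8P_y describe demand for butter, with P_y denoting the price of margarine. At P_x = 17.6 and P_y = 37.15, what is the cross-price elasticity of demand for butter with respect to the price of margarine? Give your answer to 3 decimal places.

0.150

At P_x = 17.6 and P_y = 37.15: Q_x = 2429.63.
∂Q_x/∂P_y = 9.8.
ε = (∂Q_x/∂P_y)(P_y/Q_x) = 9.8 × (37.15/2429.63) ≈ 0.150.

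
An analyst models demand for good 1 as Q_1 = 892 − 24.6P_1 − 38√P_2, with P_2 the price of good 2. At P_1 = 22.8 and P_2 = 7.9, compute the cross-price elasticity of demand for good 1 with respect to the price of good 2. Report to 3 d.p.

At P_1 = 22.8 and P_2 = 7.9: Q_1 = 224.314.
∂Q_1/∂P_2 = -38/(2√P_2) = -38/(2√7.9) = -6.7599.
ε = (∂Q_1/∂P_2)(P_2/Q_1) = -6.7599 × (7.9/224.314) ≈ -0.238.
ε < 0: complements.

-0.238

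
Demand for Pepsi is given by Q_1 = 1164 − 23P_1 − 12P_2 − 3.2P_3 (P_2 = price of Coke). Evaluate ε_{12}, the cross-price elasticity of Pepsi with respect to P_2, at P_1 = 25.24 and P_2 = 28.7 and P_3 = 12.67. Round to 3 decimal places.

-1.735

At P_1 = 25.24 and P_2 = 28.7 and P_3 = 12.67: Q_1 = 198.536.
∂Q_1/∂P_2 = -12.
ε = (∂Q_1/∂P_2)(P_2/Q_1) = -12 × (28.7/198.536) ≈ -1.735.
Since ε < 0, Pepsi and Coke are complements.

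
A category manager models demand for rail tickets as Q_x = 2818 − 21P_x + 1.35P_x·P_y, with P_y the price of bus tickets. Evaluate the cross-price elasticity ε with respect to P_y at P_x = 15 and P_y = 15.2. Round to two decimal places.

0.11

At P_x = 15 and P_y = 15.2: Q_x = 2810.8.
∂Q_x/∂P_y = 1.35P_x = 1.35(15) = 20.2500.
ε = (∂Q_x/∂P_y)(P_y/Q_x) = 20.2500 × (15.2/2810.8) ≈ 0.11.
ε > 0: substitutes.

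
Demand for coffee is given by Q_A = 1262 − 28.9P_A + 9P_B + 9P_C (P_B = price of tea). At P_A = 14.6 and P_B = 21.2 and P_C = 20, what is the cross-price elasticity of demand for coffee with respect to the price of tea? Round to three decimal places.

At P_A = 14.6 and P_B = 21.2 and P_C = 20: Q_A = 1210.86.
∂Q_A/∂P_B = 9.
ε = (∂Q_A/∂P_B)(P_B/Q_A) = 9 × (21.2/1210.86) ≈ 0.158.

0.158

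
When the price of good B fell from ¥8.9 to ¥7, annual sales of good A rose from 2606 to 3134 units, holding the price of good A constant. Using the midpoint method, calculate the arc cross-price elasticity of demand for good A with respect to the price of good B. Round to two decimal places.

ΔQ_A = 3134 − 2606 = 528; ΔP_B = 7 − 8.9 = -1.9.
Midpoints: Q̄_A = 2870.0, P̄_B = 7.95.
ε = (ΔQ_A/Q̄_A)/(ΔP_B/P̄_B) = (528/2870.0)/(-1.9/7.95) ≈ -0.77.

-0.77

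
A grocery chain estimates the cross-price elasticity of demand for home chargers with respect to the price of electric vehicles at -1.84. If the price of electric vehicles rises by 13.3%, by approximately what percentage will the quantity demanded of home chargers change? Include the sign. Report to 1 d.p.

-24.5%

%ΔQ ≈ ε × %ΔP of electric vehicles = -1.84 × (13.3%) = -24.5%.
Demand for home chargers falls by about 24.5%.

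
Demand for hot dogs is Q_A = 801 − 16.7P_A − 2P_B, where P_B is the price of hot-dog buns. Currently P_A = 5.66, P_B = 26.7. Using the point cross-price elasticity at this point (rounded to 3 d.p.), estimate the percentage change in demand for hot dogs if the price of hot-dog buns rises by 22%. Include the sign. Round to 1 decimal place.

-1.8%

At P_A = 5.66, P_B = 26.7: Q_A = 653.078.
∂Q_A/∂P_B = -2.
ε = (∂Q_A/∂P_B)(P_B/Q_A) = -2.0000 × 26.7/653.078 ≈ -0.082.
%ΔQ_A ≈ ε × %ΔP_B = -0.082 × (22%) = -1.8%.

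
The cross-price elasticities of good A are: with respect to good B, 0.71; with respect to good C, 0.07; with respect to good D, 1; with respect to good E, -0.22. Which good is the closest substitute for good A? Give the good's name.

good D

Substitutes have ε > 0. Among the positive values, 1 (good D) is largest.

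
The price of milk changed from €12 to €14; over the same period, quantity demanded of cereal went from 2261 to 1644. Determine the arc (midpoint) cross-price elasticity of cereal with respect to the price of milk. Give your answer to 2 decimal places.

-2.05

ΔQ_A = 1644 − 2261 = -617; ΔP_B = 14 − 12 = 2.
Midpoints: Q̄_A = 1952.5, P̄_B = 13.00.
ε = (ΔQ_A/Q̄_A)/(ΔP_B/P̄_B) = (-617/1952.5)/(2/13.00) ≈ -2.05.
ε < 0: cereal and milk are complements.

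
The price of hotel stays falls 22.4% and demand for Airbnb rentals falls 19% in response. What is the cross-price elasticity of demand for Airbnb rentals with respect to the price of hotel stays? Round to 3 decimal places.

ε = (%ΔQ of Airbnb rentals) / (%ΔP of hotel stays) = (-19%) / (-22.4%) ≈ 0.848.
Positive cross-price elasticity: substitutes.

0.848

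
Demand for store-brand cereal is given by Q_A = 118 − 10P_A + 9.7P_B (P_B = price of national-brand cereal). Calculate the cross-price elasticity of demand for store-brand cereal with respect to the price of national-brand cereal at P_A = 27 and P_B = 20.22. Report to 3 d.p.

At P_A = 27 and P_B = 20.22: Q_A = 44.134.
∂Q_A/∂P_B = 9.7.
ε = (∂Q_A/∂P_B)(P_B/Q_A) = 9.7 × (20.22/44.134) ≈ 4.444.
Since ε > 0, store-brand cereal and national-brand cereal are substitutes.

4.444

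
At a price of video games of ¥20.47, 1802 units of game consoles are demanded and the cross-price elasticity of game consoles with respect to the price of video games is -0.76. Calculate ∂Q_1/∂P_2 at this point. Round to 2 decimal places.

ε = (∂Q_1/∂P_2)·(P_2/Q_1) ⇒ ∂Q_1/∂P_2 = ε·Q_1/P_2 = -0.76 × 1802/20.47 ≈ -66.90.

-66.90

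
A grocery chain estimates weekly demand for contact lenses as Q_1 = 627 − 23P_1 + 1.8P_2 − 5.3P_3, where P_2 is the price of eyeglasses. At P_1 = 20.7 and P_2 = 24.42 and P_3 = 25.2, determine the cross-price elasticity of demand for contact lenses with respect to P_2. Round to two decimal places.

0.72

At P_1 = 20.7 and P_2 = 24.42 and P_3 = 25.2: Q_1 = 61.296.
∂Q_1/∂P_2 = 1.8.
ε = (∂Q_1/∂P_2)(P_2/Q_1) = 1.8 × (24.42/61.296) ≈ 0.72.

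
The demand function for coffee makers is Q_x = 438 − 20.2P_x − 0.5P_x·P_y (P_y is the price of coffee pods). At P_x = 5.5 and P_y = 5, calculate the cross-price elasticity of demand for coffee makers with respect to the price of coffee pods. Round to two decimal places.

At P_x = 5.5 and P_y = 5: Q_x = 313.15.
∂Q_x/∂P_y = -0.5P_x = -0.5(5.5) = -2.7500.
ε = (∂Q_x/∂P_y)(P_y/Q_x) = -2.7500 × (5/313.15) ≈ -0.04.
ε < 0: complements.

-0.04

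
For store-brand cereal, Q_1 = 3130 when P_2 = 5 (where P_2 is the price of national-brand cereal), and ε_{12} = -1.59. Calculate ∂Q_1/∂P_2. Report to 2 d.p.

ε = (∂Q_1/∂P_2)·(P_2/Q_1) ⇒ ∂Q_1/∂P_2 = ε·Q_1/P_2 = -1.59 × 3130/5 ≈ -995.34.

-995.34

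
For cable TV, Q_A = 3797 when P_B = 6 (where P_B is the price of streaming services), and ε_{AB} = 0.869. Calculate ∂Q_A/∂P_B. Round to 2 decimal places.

549.93

ε = (∂Q_A/∂P_B)·(P_B/Q_A) ⇒ ∂Q_A/∂P_B = ε·Q_A/P_B = 0.869 × 3797/6 ≈ 549.93.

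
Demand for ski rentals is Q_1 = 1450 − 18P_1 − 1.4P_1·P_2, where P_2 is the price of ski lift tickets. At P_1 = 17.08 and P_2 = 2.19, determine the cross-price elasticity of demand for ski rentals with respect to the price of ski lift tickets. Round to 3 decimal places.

At P_1 = 17.08 and P_2 = 2.19: Q_1 = 1090.193.
∂Q_1/∂P_2 = -1.4P_1 = -1.4(17.08) = -23.9120.
ε = (∂Q_1/∂P_2)(P_2/Q_1) = -23.9120 × (2.19/1090.193) ≈ -0.048.
ε < 0: complements.

-0.048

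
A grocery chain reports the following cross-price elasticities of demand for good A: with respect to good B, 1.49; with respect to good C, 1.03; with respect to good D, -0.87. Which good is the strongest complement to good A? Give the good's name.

good D

Complements have ε < 0. The most negative value is -0.87 (good D).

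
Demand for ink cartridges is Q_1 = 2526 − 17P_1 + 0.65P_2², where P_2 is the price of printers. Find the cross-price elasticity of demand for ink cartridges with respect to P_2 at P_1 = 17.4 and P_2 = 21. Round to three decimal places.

0.228

At P_1 = 17.4 and P_2 = 21: Q_1 = 2516.85.
∂Q_1/∂P_2 = 1.3P_2 = 1.3(21) = 27.3000.
ε = (∂Q_1/∂P_2)(P_2/Q_1) = 27.3000 × (21/2516.85) ≈ 0.228.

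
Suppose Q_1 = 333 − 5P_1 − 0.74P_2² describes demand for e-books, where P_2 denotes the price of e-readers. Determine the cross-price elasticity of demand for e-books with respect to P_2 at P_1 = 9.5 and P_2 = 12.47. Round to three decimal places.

At P_1 = 9.5 and P_2 = 12.47: Q_1 = 170.429.
∂Q_1/∂P_2 = -1.48P_2 = -1.48(12.47) = -18.4556.
ε = (∂Q_1/∂P_2)(P_2/Q_1) = -18.4556 × (12.47/170.429) ≈ -1.350.

-1.350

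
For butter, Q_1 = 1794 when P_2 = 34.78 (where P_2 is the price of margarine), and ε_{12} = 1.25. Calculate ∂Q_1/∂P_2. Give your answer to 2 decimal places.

ε = (∂Q_1/∂P_2)·(P_2/Q_1) ⇒ ∂Q_1/∂P_2 = ε·Q_1/P_2 = 1.25 × 1794/34.78 ≈ 64.48.

64.48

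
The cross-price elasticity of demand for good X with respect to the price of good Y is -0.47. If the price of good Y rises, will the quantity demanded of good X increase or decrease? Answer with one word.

decrease

ε < 0 and the price of good Y rises, so the quantity of good X moves in the opposite direction: it decreases.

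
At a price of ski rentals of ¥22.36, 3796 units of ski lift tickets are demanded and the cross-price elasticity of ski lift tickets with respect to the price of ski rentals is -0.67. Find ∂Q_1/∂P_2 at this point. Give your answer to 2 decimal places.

ε = (∂Q_1/∂P_2)·(P_2/Q_1) ⇒ ∂Q_1/∂P_2 = ε·Q_1/P_2 = -0.67 × 3796/22.36 ≈ -113.74.

-113.74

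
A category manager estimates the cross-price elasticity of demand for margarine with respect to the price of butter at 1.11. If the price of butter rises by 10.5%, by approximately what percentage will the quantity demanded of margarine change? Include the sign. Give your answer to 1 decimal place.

11.7%

%ΔQ ≈ ε × %ΔP of butter = 1.11 × (10.5%) = 11.7%.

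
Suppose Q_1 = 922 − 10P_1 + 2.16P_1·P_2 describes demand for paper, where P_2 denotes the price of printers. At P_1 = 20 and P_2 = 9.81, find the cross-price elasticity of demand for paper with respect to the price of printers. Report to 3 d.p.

0.370

At P_1 = 20 and P_2 = 9.81: Q_1 = 1145.792.
∂Q_1/∂P_2 = 2.16P_1 = 2.16(20) = 43.2000.
ε = (∂Q_1/∂P_2)(P_2/Q_1) = 43.2000 × (9.81/1145.792) ≈ 0.370.
ε > 0: substitutes.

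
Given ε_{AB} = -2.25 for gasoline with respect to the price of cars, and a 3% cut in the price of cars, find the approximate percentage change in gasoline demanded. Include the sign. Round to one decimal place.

%ΔQ ≈ ε × %ΔP of cars = -2.25 × (-3%) = 6.8%.

6.8%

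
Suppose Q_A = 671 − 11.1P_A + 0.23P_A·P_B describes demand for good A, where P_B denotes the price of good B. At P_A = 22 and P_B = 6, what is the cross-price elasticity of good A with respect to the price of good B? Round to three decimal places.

0.066

At P_A = 22 and P_B = 6: Q_A = 457.16.
∂Q_A/∂P_B = 0.23P_A = 0.23(22) = 5.0600.
ε = (∂Q_A/∂P_B)(P_B/Q_A) = 5.0600 × (6/457.16) ≈ 0.066.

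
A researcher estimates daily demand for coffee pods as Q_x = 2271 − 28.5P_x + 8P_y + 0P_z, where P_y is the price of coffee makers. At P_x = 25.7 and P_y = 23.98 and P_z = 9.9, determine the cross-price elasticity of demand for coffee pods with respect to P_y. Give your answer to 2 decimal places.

0.11

At P_x = 25.7 and P_y = 23.98 and P_z = 9.9: Q_x = 1730.39.
∂Q_x/∂P_y = 8.
ε = (∂Q_x/∂P_y)(P_y/Q_x) = 8 × (23.98/1730.39) ≈ 0.11.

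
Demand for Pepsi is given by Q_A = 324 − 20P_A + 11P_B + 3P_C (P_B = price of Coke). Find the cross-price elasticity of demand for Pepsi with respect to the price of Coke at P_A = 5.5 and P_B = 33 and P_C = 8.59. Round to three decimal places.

0.602

At P_A = 5.5 and P_B = 33 and P_C = 8.59: Q_A = 602.77.
∂Q_A/∂P_B = 11.
ε = (∂Q_A/∂P_B)(P_B/Q_A) = 11 × (33/602.77) ≈ 0.602.
Since ε > 0, Pepsi and Coke are substitutes.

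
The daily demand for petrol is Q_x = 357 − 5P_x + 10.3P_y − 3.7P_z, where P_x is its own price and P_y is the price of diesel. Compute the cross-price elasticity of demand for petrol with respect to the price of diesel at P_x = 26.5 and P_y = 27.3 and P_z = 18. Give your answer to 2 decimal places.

0.64

At P_x = 26.5 and P_y = 27.3 and P_z = 18: Q_x = 439.09.
∂Q_x/∂P_y = 10.3.
ε = (∂Q_x/∂P_y)(P_y/Q_x) = 10.3 × (27.3/439.09) ≈ 0.64.
Since ε > 0, petrol and diesel are substitutes.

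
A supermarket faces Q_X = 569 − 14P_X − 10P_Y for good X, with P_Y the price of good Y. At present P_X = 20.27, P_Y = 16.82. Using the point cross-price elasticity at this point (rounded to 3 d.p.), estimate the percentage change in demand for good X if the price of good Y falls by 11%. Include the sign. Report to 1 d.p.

At P_X = 20.27, P_Y = 16.82: Q_X = 117.02.
∂Q_X/∂P_Y = -10.
ε = (∂Q_X/∂P_Y)(P_Y/Q_X) = -10.0000 × 16.82/117.02 ≈ -1.437.
%ΔQ_X ≈ ε × %ΔP_Y = -1.437 × (-11%) = 15.8%.

15.8%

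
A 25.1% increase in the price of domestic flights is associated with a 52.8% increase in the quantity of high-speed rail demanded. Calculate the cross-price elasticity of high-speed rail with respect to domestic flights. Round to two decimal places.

ε = (%ΔQ of high-speed rail) / (%ΔP of domestic flights) = (52.8%) / (25.1%) ≈ 2.10.
Positive cross-price elasticity: substitutes.

2.10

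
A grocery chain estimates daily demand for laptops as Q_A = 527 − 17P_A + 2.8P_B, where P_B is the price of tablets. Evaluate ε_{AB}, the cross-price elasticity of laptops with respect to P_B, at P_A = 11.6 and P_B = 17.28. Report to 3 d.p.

0.128

At P_A = 11.6 and P_B = 17.28: Q_A = 378.184.
∂Q_A/∂P_B = 2.8.
ε = (∂Q_A/∂P_B)(P_B/Q_A) = 2.8 × (17.28/378.184) ≈ 0.128.
Since ε > 0, laptops and tablets are substitutes.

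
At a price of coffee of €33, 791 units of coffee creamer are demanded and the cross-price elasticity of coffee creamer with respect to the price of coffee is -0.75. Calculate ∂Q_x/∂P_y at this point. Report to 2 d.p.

ε = (∂Q_x/∂P_y)·(P_y/Q_x) ⇒ ∂Q_x/∂P_y = ε·Q_x/P_y = -0.75 × 791/33 ≈ -17.98.

-17.98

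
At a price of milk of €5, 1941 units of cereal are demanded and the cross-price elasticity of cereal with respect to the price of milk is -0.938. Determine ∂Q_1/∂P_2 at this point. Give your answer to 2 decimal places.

ε = (∂Q_1/∂P_2)·(P_2/Q_1) ⇒ ∂Q_1/∂P_2 = ε·Q_1/P_2 = -0.938 × 1941/5 ≈ -364.13.

-364.13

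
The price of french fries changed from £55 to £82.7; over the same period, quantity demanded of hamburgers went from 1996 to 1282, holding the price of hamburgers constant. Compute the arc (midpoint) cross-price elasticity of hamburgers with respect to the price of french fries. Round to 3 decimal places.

-1.083

ΔQ_A = 1282 − 1996 = -714; ΔP_B = 82.7 − 55 = 27.7.
Midpoints: Q̄_A = 1639.0, P̄_B = 68.85.
ε = (ΔQ_A/Q̄_A)/(ΔP_B/P̄_B) = (-714/1639.0)/(27.7/68.85) ≈ -1.083.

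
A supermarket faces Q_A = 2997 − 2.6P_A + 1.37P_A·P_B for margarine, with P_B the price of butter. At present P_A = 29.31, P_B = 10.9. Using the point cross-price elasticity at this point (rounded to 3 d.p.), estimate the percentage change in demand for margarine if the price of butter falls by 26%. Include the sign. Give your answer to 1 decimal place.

At P_A = 29.31, P_B = 10.9: Q_A = 3358.480.
∂Q_A/∂P_B = 1.37P_A = 40.1547.
ε = (∂Q_A/∂P_B)(P_B/Q_A) = 40.1547 × 10.9/3358.480 ≈ 0.130.
%ΔQ_A ≈ ε × %ΔP_B = 0.130 × (-26%) = -3.4%.

-3.4%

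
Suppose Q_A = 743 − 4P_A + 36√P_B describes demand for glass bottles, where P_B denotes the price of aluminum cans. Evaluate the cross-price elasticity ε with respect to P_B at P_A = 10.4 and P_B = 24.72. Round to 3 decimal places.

At P_A = 10.4 and P_B = 24.72: Q_A = 880.389.
∂Q_A/∂P_B = 36/(2√P_B) = 36/(2√24.72) = 3.6203.
ε = (∂Q_A/∂P_B)(P_B/Q_A) = 3.6203 × (24.72/880.389) ≈ 0.102.
ε > 0: substitutes.

0.102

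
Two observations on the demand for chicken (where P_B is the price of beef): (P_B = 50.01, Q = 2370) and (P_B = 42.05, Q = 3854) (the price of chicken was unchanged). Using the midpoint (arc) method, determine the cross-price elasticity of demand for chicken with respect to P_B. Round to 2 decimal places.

ΔQ_A = 3854 − 2370 = 1484; ΔP_B = 42.05 − 50.01 = -7.96.
Midpoints: Q̄_A = 3112.0, P̄_B = 46.03.
ε = (ΔQ_A/Q̄_A)/(ΔP_B/P̄_B) = (1484/3112.0)/(-7.96/46.03) ≈ -2.76.

-2.76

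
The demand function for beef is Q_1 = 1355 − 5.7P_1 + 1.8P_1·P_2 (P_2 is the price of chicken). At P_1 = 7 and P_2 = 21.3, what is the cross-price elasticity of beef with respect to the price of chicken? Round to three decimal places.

At P_1 = 7 and P_2 = 21.3: Q_1 = 1583.48.
∂Q_1/∂P_2 = 1.8P_1 = 1.8(7) = 12.6000.
ε = (∂Q_1/∂P_2)(P_2/Q_1) = 12.6000 × (21.3/1583.48) ≈ 0.169.

0.169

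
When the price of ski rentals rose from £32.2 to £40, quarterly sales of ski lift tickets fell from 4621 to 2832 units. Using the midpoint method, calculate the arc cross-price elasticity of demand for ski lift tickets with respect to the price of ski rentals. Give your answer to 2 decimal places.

-2.22

ΔQ_A = 2832 − 4621 = -1789; ΔP_B = 40 − 32.2 = 7.8.
Midpoints: Q̄_A = 3726.5, P̄_B = 36.10.
ε = (ΔQ_A/Q̄_A)/(ΔP_B/P̄_B) = (-1789/3726.5)/(7.8/36.10) ≈ -2.22.
ε < 0: ski lift tickets and ski rentals are complements.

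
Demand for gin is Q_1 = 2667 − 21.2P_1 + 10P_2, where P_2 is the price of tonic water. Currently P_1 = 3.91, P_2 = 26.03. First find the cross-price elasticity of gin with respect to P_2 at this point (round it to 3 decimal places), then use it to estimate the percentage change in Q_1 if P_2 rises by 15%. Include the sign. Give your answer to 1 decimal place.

1.4%

At P_1 = 3.91, P_2 = 26.03: Q_1 = 2844.408.
∂Q_1/∂P_2 = 10.
ε = (∂Q_1/∂P_2)(P_2/Q_1) = 10.0000 × 26.03/2844.408 ≈ 0.092.
%ΔQ_1 ≈ ε × %ΔP_2 = 0.092 × (15%) = 1.4%.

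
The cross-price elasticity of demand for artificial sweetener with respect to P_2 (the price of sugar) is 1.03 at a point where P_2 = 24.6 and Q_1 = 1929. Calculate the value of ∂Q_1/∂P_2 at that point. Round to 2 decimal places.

ε = (∂Q_1/∂P_2)·(P_2/Q_1) ⇒ ∂Q_1/∂P_2 = ε·Q_1/P_2 = 1.03 × 1929/24.6 ≈ 80.77.

80.77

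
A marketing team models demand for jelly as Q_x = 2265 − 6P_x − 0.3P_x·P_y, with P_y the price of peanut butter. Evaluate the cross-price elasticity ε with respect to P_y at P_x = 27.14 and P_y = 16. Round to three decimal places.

At P_x = 27.14 and P_y = 16: Q_x = 1971.888.
∂Q_x/∂P_y = -0.3P_x = -0.3(27.14) = -8.1420.
ε = (∂Q_x/∂P_y)(P_y/Q_x) = -8.1420 × (16/1971.888) ≈ -0.066.
ε < 0: complements.

-0.066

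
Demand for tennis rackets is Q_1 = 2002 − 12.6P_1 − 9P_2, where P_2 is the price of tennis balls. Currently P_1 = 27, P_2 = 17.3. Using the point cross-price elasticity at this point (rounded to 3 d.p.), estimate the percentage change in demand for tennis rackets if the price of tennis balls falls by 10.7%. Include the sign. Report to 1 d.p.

At P_1 = 27, P_2 = 17.3: Q_1 = 1506.1.
∂Q_1/∂P_2 = -9.
ε = (∂Q_1/∂P_2)(P_2/Q_1) = -9.0000 × 17.3/1506.1 ≈ -0.103.
%ΔQ_1 ≈ ε × %ΔP_2 = -0.103 × (-10.7%) = 1.1%.

1.1%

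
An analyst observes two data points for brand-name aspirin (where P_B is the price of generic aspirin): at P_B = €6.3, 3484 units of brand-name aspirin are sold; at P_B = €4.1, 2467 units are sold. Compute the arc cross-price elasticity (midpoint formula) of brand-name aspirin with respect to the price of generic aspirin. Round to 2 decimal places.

0.81

ΔQ_A = 2467 − 3484 = -1017; ΔP_B = 4.1 − 6.3 = -2.2.
Midpoints: Q̄_A = 2975.5, P̄_B = 5.20.
ε = (ΔQ_A/Q̄_A)/(ΔP_B/P̄_B) = (-1017/2975.5)/(-2.2/5.20) ≈ 0.81.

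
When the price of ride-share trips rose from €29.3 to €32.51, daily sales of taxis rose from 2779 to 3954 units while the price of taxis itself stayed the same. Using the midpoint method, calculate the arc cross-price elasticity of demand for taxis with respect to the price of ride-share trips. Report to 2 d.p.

ΔQ_A = 3954 − 2779 = 1175; ΔP_B = 32.51 − 29.3 = 3.21.
Midpoints: Q̄_A = 3366.5, P̄_B = 30.91.
ε = (ΔQ_A/Q̄_A)/(ΔP_B/P̄_B) = (1175/3366.5)/(3.21/30.91) ≈ 3.36.

3.36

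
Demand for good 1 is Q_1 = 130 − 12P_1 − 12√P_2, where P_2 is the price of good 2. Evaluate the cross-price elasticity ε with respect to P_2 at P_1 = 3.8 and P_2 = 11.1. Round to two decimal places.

-0.45

At P_1 = 3.8 and P_2 = 11.1: Q_1 = 44.420.
∂Q_1/∂P_2 = -12/(2√P_2) = -12/(2√11.1) = -1.8009.
ε = (∂Q_1/∂P_2)(P_2/Q_1) = -1.8009 × (11.1/44.420) ≈ -0.45.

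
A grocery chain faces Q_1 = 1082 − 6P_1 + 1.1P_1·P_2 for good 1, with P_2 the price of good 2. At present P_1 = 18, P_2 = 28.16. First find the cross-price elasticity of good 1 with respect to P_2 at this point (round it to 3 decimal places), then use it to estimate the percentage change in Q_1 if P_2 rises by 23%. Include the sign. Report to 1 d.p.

8.4%

At P_1 = 18, P_2 = 28.16: Q_1 = 1531.568.
∂Q_1/∂P_2 = 1.1P_1 = 19.8000.
ε = (∂Q_1/∂P_2)(P_2/Q_1) = 19.8000 × 28.16/1531.568 ≈ 0.364.
%ΔQ_1 ≈ ε × %ΔP_2 = 0.364 × (23%) = 8.4%.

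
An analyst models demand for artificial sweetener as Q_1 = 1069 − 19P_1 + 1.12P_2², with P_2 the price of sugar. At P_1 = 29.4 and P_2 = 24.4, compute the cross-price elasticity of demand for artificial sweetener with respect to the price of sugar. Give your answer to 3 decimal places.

At P_1 = 29.4 and P_2 = 24.4: Q_1 = 1177.203.
∂Q_1/∂P_2 = 2.24P_2 = 2.24(24.4) = 54.6560.
ε = (∂Q_1/∂P_2)(P_2/Q_1) = 54.6560 × (24.4/1177.203) ≈ 1.133.
ε > 0: substitutes.

1.133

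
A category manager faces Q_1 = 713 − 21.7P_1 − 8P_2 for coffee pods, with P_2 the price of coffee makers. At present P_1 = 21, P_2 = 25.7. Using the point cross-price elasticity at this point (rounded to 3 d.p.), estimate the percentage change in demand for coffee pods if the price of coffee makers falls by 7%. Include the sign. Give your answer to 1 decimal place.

At P_1 = 21, P_2 = 25.7: Q_1 = 51.7.
∂Q_1/∂P_2 = -8.
ε = (∂Q_1/∂P_2)(P_2/Q_1) = -8.0000 × 25.7/51.7 ≈ -3.977.
%ΔQ_1 ≈ ε × %ΔP_2 = -3.977 × (-7%) = 27.8%.

27.8%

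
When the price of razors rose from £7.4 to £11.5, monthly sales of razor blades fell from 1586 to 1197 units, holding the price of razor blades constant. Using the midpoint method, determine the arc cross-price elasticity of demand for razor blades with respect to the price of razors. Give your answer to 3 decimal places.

ΔQ_A = 1197 − 1586 = -389; ΔP_B = 11.5 − 7.4 = 4.1.
Midpoints: Q̄_A = 1391.5, P̄_B = 9.45.
ε = (ΔQ_A/Q̄_A)/(ΔP_B/P̄_B) = (-389/1391.5)/(4.1/9.45) ≈ -0.644.

-0.644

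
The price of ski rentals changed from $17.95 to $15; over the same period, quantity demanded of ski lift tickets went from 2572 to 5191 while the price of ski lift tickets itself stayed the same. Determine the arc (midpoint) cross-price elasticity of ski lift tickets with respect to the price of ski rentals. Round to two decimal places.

-3.77

ΔQ_A = 5191 − 2572 = 2619; ΔP_B = 15 − 17.95 = -2.95.
Midpoints: Q̄_A = 3881.5, P̄_B = 16.48.
ε = (ΔQ_A/Q̄_A)/(ΔP_B/P̄_B) = (2619/3881.5)/(-2.95/16.48) ≈ -3.77.
ε < 0: ski lift tickets and ski rentals are complements.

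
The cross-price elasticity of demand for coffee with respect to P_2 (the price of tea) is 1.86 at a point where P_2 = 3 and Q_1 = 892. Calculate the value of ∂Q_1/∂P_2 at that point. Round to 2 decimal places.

553.04

ε = (∂Q_1/∂P_2)·(P_2/Q_1) ⇒ ∂Q_1/∂P_2 = ε·Q_1/P_2 = 1.86 × 892/3 ≈ 553.04.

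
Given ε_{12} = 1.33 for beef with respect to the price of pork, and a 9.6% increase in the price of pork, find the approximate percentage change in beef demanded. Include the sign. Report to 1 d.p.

12.8%

%ΔQ ≈ ε × %ΔP of pork = 1.33 × (9.6%) = 12.8%.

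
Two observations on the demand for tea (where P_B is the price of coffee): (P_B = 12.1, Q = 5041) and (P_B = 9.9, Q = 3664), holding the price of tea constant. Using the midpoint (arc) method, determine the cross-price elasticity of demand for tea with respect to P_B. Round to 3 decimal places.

1.582

ΔQ_A = 3664 − 5041 = -1377; ΔP_B = 9.9 − 12.1 = -2.2.
Midpoints: Q̄_A = 4352.5, P̄_B = 11.00.
ε = (ΔQ_A/Q̄_A)/(ΔP_B/P̄_B) = (-1377/4352.5)/(-2.2/11.00) ≈ 1.582.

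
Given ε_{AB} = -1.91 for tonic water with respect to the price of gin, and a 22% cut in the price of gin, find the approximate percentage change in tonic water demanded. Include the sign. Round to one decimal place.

42.0%

%ΔQ ≈ ε × %ΔP of gin = -1.91 × (-22%) = 42.0%.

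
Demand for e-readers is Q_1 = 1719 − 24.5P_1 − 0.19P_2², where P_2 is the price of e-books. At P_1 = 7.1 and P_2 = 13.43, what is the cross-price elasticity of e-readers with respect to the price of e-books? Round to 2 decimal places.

At P_1 = 7.1 and P_2 = 13.43: Q_1 = 1510.781.
∂Q_1/∂P_2 = -0.38P_2 = -0.38(13.43) = -5.1034.
ε = (∂Q_1/∂P_2)(P_2/Q_1) = -5.1034 × (13.43/1510.781) ≈ -0.05.

-0.05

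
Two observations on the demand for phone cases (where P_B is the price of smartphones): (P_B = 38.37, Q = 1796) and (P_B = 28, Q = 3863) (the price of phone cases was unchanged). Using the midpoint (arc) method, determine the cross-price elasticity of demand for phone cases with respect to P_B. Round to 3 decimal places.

ΔQ_A = 3863 − 1796 = 2067; ΔP_B = 28 − 38.37 = -10.37.
Midpoints: Q̄_A = 2829.5, P̄_B = 33.19.
ε = (ΔQ_A/Q̄_A)/(ΔP_B/P̄_B) = (2067/2829.5)/(-10.37/33.19) ≈ -2.338.

-2.338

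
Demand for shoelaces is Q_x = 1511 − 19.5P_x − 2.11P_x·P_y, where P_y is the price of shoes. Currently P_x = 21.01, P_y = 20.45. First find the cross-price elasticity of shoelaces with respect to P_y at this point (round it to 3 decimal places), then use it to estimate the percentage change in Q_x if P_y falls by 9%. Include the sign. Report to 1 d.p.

41.9%

At P_x = 21.01, P_y = 20.45: Q_x = 194.734.
∂Q_x/∂P_y = -2.11P_x = -44.3311.
ε = (∂Q_x/∂P_y)(P_y/Q_x) = -44.3311 × 20.45/194.734 ≈ -4.655.
%ΔQ_x ≈ ε × %ΔP_y = -4.655 × (-9%) = 41.9%.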